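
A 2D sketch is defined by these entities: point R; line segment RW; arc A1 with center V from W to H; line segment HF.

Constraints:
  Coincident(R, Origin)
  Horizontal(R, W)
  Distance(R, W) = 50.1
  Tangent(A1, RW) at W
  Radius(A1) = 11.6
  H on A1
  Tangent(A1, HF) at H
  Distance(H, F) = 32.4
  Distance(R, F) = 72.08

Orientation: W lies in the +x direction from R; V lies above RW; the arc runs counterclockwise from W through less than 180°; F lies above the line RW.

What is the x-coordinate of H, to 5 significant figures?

61.523

R is at the origin; R and W share the same y with |RW| = 50.1 and W on the +x side, so W = (50.100, 0.0000). The tangent condition forces VW to be normal to RW, so V = W + (0, 11.6) = (50.100, 11.600). Since VH ⟂ HF (tangency), |VF| = √(11.6² + 32.4²) = 34.414 regardless of where H sits on A1. So F lies on both circle(R, 72.08) and circle(V, 34.414); the above-RW intersection is F = (55.884, 45.524). H is the foot of the tangent from F: H = (61.523, 13.619).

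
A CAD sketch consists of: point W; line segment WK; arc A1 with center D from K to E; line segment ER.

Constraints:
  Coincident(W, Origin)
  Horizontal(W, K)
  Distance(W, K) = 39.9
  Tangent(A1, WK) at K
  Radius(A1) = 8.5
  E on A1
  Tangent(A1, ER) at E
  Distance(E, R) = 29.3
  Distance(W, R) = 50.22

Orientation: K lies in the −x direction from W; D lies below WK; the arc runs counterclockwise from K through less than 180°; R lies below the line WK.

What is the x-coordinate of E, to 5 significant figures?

-47.270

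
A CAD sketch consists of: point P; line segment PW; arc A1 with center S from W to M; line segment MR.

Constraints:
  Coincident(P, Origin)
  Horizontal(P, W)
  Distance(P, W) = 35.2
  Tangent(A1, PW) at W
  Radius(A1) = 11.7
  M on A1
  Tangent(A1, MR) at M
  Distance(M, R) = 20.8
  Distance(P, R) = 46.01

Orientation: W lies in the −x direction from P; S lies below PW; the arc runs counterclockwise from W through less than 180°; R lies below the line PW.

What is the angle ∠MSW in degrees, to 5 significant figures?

132.19°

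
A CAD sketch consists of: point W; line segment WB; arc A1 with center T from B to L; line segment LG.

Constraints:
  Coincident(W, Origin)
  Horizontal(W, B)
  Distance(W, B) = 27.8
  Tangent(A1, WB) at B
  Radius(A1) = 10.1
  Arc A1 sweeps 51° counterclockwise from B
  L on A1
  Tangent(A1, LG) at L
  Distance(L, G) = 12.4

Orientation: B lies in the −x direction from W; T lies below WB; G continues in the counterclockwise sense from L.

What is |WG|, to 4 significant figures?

45.47

W is at the origin; W and B share the same y with |WB| = 27.8 and B on the −x side, so B = (-27.80, 0.000). Tangency of A1 to WB means the radius TB is perpendicular to WB, so T = B + (0, -10.1) = (-27.80, -10.10). On A1, B sits at bearing 90° from T; a 51° counterclockwise sweep puts L at bearing 141°, so L = T + 10.1·(cos 141°, sin 141°) = (-35.65, -3.744). Tangency of A1 to LG means the radius TL is perpendicular to LG, so LG runs along (−sin 141°, cos 141°); with |LG| = 12.4, G = (-43.45, -13.38). Then |WG| = |G − W| = 45.47.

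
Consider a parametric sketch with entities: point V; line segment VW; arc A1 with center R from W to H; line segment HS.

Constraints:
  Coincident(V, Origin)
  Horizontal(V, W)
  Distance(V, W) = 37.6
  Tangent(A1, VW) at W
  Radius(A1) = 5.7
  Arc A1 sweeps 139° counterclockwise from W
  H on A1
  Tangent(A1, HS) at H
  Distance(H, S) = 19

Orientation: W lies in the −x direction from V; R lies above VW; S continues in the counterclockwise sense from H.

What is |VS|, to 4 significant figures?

53.18

On A1, W sits at bearing -90° from R; a 139° counterclockwise sweep puts H at bearing 49°, so H = R + 5.7·(cos 49°, sin 49°) = (-33.86, 10.00). A1 meets HS tangentially, so RH is at right angles to HS, so HS runs along (−sin 49°, cos 49°); with |HS| = 19.0, S = (-48.20, 22.47). Then |VS| = |S − V| = 53.18.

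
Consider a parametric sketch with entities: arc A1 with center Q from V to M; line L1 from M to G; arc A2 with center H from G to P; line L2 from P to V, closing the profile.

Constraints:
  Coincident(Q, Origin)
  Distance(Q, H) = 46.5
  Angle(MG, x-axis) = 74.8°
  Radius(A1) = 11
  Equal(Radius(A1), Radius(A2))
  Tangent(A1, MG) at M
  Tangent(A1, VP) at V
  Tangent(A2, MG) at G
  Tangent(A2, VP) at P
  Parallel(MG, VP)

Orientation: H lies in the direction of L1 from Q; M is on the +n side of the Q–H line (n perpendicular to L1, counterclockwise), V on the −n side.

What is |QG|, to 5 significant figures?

47.783

The slot axis is L1's direction at 74.8°, so u = (cos 74.8°, sin 74.8°) = (0.26219, 0.96502) and n = (−sin 74.8°, cos 74.8°) = (-0.96502, 0.26219). Q is at the origin and H lies 46.5 along u from Q, so H = 46.5·u = (12.192, 44.873). Tangency of A1 to both parallel lines with radius 11.0 puts M and V at Q ± 11.0·n: M = (-10.615, 2.8841), V = (10.615, -2.8841). Equal radii place G and P the same way about H: G = H + 11.0·n = (1.5766, 47.757), P = H − 11.0·n = (22.807, 41.989). Then |QG| = |G − Q| = 47.783.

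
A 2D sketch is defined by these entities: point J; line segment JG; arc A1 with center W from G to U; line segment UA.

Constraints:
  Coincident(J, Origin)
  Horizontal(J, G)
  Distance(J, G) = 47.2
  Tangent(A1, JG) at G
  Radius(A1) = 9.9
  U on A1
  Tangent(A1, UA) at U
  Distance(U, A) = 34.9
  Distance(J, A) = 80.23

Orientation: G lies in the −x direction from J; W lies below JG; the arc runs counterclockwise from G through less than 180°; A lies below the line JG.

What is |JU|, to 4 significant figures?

56.43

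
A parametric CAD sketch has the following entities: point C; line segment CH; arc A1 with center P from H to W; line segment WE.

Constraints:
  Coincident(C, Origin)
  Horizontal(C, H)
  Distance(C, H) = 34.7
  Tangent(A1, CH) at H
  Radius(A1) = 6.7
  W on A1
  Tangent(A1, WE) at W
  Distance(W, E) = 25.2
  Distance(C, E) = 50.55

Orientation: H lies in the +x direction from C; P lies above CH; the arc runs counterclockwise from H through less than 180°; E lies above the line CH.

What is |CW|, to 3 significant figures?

42.0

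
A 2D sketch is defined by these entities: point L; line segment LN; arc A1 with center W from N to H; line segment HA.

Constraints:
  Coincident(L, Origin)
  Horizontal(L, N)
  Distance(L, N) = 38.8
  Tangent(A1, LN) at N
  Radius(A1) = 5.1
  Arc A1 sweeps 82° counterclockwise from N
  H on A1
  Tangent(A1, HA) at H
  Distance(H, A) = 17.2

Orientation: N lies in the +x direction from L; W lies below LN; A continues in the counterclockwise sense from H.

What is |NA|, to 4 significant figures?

22.68

L is at the origin; LN is horizontal with |LN| = 38.8 and N on the +x side, so N = (38.80, 0.000). Tangency of A1 to LN means the radius WN is perpendicular to LN, so W = N + (0, -5.1) = (38.80, -5.100). On A1, N sits at bearing 90° from W; an 82° counterclockwise sweep puts H at bearing 172°, so H = W + 5.1·(cos 172°, sin 172°) = (33.75, -4.390). Since A1 is tangent to HA there, WH ⟂ HA, so HA runs along (−sin 172°, cos 172°); with |HA| = 17.2, A = (31.36, -21.42). Then |NA| = |A − N| = 22.68.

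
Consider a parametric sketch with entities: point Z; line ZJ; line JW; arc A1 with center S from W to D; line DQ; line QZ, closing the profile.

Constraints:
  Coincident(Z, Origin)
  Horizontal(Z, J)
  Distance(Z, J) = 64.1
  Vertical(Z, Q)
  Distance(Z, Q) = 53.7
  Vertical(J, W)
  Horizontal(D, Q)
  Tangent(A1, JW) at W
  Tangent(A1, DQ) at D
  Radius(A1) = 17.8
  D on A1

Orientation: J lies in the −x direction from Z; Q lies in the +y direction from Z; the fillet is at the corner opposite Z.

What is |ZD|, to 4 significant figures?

70.90

Z is at the origin; ZJ is horizontal with |ZJ| = 64.1 and J on the −x side, so J = (-64.10, 0.000). Z and Q share the same x with |ZQ| = 53.7 and Q on the +y side, so Q = (0.000, 53.70). The virtual corner opposite Z is at (-64.10, 53.70). The tangent condition forces SW to be normal to JW and tangency of A1 to DQ means the radius SD is perpendicular to DQ, with radius 17.8, so the center S sits 17.8 in from both sides at S = (-46.30, 35.90). That places the tangent points at W = (-64.10, 35.90) on JW and D = (-46.30, 53.70) on DQ. Then |ZD| = |D − Z| = 70.90.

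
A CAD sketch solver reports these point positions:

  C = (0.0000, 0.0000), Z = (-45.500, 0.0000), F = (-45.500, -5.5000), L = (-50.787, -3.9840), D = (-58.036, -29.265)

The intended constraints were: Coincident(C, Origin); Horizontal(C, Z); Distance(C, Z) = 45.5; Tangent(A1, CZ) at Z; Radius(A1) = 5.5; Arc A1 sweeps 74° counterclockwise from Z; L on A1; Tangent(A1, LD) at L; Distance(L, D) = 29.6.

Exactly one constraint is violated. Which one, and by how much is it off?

Distance(L, D) = 29.6 — off by 3.30.

C = (0.00, 0.00) ✓; C.y = 0.00, Z.y = 0.00 ✓; |CZ| = 45.50 ✓; ∠(FZ, ZC) = 90.00° ✓; |FZ| = 5.500 ✓; bearing(F→L) − bearing(F→Z) = 74.00° ✓; |FL| = 5.500 ✓; ∠(FL, LD) = 90.00° ✓; |LD| = 26.30 ✗.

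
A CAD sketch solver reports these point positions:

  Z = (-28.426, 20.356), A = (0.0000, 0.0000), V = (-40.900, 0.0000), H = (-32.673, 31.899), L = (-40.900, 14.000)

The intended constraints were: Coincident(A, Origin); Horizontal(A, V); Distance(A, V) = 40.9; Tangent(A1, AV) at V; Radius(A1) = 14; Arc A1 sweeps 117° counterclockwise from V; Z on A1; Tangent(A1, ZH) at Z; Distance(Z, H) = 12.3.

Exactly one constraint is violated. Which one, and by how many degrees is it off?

Tangent(A1, ZH) at Z — off by 6.80°.

A = (0.00, 0.00) ✓; A.y = 0.00, V.y = 0.00 ✓; |AV| = 40.90 ✓; ∠(LV, VA) = 90.00° ✓; |LV| = 14.00 ✓; bearing(L→Z) − bearing(L→V) = 117.0° ✓; |LZ| = 14.00 ✓; ∠(LZ, ZH) = 96.80° ✗; |ZH| = 12.30 ✓.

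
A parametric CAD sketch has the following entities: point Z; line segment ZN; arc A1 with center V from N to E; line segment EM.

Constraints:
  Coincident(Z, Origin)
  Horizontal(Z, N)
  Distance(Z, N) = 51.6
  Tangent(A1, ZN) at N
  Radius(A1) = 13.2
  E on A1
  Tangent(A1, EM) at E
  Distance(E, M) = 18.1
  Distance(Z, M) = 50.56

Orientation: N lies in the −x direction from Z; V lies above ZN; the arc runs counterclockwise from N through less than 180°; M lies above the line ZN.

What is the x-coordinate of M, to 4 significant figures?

-39.24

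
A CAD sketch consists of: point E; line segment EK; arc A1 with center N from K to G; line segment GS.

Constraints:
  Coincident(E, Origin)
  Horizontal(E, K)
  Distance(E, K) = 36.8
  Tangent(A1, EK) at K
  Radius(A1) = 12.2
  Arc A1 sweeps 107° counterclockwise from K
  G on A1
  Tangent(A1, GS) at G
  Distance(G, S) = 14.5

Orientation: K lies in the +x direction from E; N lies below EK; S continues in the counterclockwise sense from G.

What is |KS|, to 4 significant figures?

30.55

On A1, K sits at bearing 90° from N; a 107° counterclockwise sweep puts G at bearing 197°, so G = N + 12.2·(cos 197°, sin 197°) = (25.13, -15.77). The tangent condition forces NG to be normal to GS, so GS runs along (−sin 197°, cos 197°); with |GS| = 14.5, S = (29.37, -29.63). Then |KS| = |S − K| = 30.55.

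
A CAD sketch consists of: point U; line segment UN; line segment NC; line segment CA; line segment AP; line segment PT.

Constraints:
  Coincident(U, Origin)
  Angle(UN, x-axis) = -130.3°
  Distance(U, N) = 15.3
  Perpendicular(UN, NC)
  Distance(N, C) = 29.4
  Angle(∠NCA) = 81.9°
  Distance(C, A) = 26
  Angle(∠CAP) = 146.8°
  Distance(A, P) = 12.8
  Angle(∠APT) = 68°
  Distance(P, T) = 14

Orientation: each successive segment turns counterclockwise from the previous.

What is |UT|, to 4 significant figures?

13.34

∠CAP = 146.8° gives AP at 91.00° from the x-axis; with |AP| = 12.8, P = (26.16, 4.115). ∠APT = 68.0° gives PT at -157.0° from the x-axis; with |PT| = 14.0, T = (13.27, -1.356). Then |UT| = |T − U| = 13.34.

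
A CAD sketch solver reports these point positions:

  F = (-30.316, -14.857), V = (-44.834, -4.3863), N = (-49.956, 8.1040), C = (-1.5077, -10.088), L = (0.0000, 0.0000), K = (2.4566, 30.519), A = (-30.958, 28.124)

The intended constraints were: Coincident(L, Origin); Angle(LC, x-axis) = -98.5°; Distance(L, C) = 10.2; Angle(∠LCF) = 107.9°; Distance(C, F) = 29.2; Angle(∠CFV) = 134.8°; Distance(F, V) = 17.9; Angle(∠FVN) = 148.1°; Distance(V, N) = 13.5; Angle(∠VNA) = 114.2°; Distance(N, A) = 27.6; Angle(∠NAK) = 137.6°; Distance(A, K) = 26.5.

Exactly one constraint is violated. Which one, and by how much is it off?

Distance(A, K) = 26.5 — off by 7.00.

L = (0.00, 0.00) ✓; LC at -98.50° ✓; |LC| = 10.20 ✓; ∠LCF = 107.9° ✓; |CF| = 29.20 ✓; ∠CFV = 134.8° ✓; |FV| = 17.90 ✓; ∠FVN = 148.1° ✓; |VN| = 13.50 ✓; ∠VNA = 114.2° ✓; |NA| = 27.60 ✓; ∠NAK = 137.6° ✓; |AK| = 33.50 ✗.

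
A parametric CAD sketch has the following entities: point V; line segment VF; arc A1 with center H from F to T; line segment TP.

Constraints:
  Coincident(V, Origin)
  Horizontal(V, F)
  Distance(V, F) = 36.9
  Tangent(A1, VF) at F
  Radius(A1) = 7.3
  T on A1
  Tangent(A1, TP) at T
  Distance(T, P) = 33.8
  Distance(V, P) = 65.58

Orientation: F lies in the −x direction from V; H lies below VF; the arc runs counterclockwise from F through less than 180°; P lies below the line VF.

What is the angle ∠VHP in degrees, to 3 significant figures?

131°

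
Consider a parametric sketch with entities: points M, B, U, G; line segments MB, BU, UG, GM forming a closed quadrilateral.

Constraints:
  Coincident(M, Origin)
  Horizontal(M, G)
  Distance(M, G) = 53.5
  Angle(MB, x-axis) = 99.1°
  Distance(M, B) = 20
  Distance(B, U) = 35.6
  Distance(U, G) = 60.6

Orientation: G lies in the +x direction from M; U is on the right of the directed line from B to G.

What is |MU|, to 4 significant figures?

16.58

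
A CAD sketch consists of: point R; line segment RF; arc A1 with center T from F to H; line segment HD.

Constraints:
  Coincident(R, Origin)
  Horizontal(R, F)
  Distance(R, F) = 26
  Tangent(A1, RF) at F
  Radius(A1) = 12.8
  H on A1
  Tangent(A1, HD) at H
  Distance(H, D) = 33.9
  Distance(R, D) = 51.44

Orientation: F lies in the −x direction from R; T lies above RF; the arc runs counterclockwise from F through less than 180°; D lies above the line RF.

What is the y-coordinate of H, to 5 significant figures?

14.594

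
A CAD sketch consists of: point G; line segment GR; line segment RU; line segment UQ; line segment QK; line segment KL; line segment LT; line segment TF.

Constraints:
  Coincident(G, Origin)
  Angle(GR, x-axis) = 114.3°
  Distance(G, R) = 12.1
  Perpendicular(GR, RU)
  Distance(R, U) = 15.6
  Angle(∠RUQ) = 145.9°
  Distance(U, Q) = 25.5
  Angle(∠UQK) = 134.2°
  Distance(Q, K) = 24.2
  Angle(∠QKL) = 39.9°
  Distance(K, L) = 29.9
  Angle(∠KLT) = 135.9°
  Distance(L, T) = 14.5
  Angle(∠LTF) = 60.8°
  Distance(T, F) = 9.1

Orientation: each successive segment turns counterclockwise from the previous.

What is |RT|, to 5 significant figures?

17.159

G is at the origin; GR runs at 114.3° with length 12.1, so R = (-4.9793, 11.028). GR ⟂ RU, so RU runs at -155.70°; with |RU| = 15.6, U = (-19.197, 4.6084). ∠RUQ = 145.9° gives UQ at -121.60° from the x-axis; with |UQ| = 25.5, Q = (-32.559, -17.111). ∠UQK = 134.2° gives QK at -75.800° from the x-axis; with |QK| = 24.2, K = (-26.622, -40.571). ∠QKL = 39.9° gives KL at 64.300° from the x-axis; with |KL| = 29.9, L = (-13.656, -13.629). ∠KLT = 135.9° gives LT at 108.40° from the x-axis; with |LT| = 14.5, T = (-18.233, 0.12965). Then |RT| = |T − R| = 17.159.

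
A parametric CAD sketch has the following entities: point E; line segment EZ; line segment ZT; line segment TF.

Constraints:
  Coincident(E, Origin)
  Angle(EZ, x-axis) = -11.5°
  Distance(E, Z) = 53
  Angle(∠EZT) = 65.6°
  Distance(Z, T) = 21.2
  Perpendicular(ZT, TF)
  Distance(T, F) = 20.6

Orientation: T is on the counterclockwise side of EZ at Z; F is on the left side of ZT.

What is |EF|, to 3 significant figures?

27.7

∠EZT = 65.6°, so ZT runs at -11.5° + (180° − 65.6°) = 103° from the x-axis; with |ZT| = 21.2, T = Z + 21.2·(cos 103°, sin 103°) = (47.2, 10.1). The perpendicularity gives TF at right angles to ZT; with |TF| = 20.6 on the left of ZT, F = T + 20.6·(-0.975, -0.223) = (27.1, 5.50). Then |EF| = |F − E| = 27.7.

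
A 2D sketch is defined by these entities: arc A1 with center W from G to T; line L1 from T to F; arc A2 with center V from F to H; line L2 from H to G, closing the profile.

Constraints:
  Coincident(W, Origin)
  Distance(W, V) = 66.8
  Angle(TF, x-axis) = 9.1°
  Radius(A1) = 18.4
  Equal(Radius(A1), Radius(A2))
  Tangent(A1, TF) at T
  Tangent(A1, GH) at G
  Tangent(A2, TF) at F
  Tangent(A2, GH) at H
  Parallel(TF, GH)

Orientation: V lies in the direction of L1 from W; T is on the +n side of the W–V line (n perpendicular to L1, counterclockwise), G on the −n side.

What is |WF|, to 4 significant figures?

69.29

Tangency of A1 to both parallel lines with radius 18.4 puts T and G at W ± 18.4·n: T = (-2.910, 18.17), G = (2.910, -18.17). Equal radii place F and H the same way about V: F = V + 18.4·n = (63.05, 28.73), H = V − 18.4·n = (68.87, -7.603). Then |WF| = |F − W| = 69.29.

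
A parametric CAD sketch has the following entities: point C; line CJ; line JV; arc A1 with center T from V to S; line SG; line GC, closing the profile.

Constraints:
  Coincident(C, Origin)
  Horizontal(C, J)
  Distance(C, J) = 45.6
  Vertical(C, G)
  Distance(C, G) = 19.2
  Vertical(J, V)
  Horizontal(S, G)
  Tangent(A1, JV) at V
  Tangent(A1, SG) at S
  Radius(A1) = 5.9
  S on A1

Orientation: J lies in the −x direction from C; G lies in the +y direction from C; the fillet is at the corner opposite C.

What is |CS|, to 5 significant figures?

44.099

C is at the origin; CJ is horizontal with |CJ| = 45.6 and J on the −x side, so J = (-45.600, 0.0000). CG is vertical with |CG| = 19.2 and G on the +y side, so G = (0.0000, 19.200). The virtual corner opposite C is at (-45.600, 19.200). Tangency of A1 to JV means the radius TV is perpendicular to JV and since A1 is tangent to SG there, TS ⟂ SG, with radius 5.9, so the center T sits 5.9 in from both sides at T = (-39.700, 13.300). That places the tangent points at V = (-45.600, 13.300) on JV and S = (-39.700, 19.200) on SG. Then |CS| = |S − C| = 44.099.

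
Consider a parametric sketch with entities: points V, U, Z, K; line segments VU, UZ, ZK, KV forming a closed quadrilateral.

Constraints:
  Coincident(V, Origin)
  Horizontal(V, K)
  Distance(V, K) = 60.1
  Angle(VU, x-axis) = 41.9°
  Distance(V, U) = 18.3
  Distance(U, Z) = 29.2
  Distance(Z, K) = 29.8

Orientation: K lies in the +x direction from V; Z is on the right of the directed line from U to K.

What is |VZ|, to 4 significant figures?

33.78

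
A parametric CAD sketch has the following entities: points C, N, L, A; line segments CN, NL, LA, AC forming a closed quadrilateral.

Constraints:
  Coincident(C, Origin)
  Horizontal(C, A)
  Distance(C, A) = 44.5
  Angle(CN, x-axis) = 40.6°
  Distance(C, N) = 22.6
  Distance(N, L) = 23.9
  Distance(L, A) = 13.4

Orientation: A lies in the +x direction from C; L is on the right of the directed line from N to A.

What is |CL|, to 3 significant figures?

32.1

Checks: |NL| = 23.90 ✓; |LA| = 13.40 ✓.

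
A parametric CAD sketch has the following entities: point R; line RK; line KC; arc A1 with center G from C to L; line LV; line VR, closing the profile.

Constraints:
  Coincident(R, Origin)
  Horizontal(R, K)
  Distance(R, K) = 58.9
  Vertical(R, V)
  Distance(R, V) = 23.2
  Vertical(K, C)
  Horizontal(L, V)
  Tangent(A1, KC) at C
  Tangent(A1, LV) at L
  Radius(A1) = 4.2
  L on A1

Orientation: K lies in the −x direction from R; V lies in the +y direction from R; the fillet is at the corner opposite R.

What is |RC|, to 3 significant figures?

61.9

The virtual corner opposite R is at (-58.9, 23.2). A1 meets KC tangentially, so GC is at right angles to KC and tangency of A1 to LV means the radius GL is perpendicular to LV, with radius 4.2, so the center G sits 4.2 in from both sides at G = (-54.7, 19.0). That places the tangent points at C = (-58.9, 19.0) on KC and L = (-54.7, 23.2) on LV. Then |RC| = |C − R| = 61.9.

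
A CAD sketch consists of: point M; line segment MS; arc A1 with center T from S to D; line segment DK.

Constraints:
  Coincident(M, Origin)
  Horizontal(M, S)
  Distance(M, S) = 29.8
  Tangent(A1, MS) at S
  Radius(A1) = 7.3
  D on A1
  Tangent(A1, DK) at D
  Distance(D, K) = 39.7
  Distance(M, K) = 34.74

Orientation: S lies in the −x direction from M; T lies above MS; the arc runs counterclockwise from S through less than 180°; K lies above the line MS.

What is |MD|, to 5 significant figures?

24.130

Checks: |MS| = 29.80 ✓; |TD| = 7.300 ✓; ∠(TD, DK) = 90.00° ✓; |DK| = 39.70 ✓; |MK| = 34.74 ✓.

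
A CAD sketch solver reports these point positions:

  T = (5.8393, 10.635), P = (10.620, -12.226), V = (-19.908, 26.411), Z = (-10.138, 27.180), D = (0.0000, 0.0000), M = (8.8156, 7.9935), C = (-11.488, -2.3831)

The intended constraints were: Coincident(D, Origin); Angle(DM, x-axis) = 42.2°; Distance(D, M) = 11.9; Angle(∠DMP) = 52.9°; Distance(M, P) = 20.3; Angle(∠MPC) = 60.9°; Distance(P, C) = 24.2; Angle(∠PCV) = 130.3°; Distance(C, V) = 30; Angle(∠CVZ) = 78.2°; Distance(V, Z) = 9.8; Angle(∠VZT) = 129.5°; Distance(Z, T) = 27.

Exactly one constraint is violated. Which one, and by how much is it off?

Distance(Z, T) = 27 — off by 4.00.

D = (0.00, 0.00) ✓; DM at 42.20° ✓; |DM| = 11.90 ✓; ∠DMP = 52.90° ✓; |MP| = 20.30 ✓; ∠MPC = 60.90° ✓; |PC| = 24.20 ✓; ∠PCV = 130.3° ✓; |CV| = 30.00 ✓; ∠CVZ = 78.20° ✓; |VZ| = 9.800 ✓; ∠VZT = 129.5° ✓; |ZT| = 23.00 ✗.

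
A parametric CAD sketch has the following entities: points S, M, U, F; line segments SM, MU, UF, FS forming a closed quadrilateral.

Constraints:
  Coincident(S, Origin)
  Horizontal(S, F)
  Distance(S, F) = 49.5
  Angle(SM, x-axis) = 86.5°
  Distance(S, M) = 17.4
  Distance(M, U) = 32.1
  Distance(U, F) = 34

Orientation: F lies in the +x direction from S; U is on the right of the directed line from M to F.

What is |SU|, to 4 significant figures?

20.05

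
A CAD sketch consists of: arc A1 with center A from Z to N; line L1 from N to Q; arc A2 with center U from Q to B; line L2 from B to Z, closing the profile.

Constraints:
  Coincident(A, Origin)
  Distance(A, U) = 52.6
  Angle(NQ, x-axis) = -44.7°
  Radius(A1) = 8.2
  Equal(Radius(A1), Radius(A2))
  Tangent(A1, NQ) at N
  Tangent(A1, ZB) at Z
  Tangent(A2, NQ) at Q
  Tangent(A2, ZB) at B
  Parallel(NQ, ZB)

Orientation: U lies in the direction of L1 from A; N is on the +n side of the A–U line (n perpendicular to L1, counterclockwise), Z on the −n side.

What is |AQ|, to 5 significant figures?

53.235

The slot axis is L1's direction at -44.7°, so u = (cos -44.7°, sin -44.7°) = (0.71080, -0.70339) and n = (−sin -44.7°, cos -44.7°) = (0.70339, 0.71080). A is at the origin and U lies 52.6 along u from A, so U = 52.6·u = (37.388, -36.999). Tangency of A1 to both parallel lines with radius 8.2 puts N and Z at A ± 8.2·n: N = (5.7678, 5.8286), Z = (-5.7678, -5.8286). Equal radii place Q and B the same way about U: Q = U + 8.2·n = (43.156, -31.170), B = U − 8.2·n = (31.620, -42.827). Then |AQ| = |Q − A| = 53.235.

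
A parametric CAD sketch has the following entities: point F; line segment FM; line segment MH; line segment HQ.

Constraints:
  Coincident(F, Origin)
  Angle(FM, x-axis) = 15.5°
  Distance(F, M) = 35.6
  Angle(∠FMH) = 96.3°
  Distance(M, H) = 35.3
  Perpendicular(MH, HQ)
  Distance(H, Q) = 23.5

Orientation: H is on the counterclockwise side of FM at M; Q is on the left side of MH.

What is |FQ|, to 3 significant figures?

41.0

F is at the origin; FM runs at 15.5° with length 35.6, so M = 35.6·(cos 15.5°, sin 15.5°) = (34.3, 9.51). ∠FMH = 96.3°, so MH runs at 15.5° + (180° − 96.3°) = 99.2° from the x-axis; with |MH| = 35.3, H = M + 35.3·(cos 99.2°, sin 99.2°) = (28.7, 44.4). The perpendicularity gives HQ at right angles to MH; with |HQ| = 23.5 on the left of MH, Q = H + 23.5·(-0.987, -0.160) = (5.46, 40.6). Then |FQ| = |Q − F| = 41.0.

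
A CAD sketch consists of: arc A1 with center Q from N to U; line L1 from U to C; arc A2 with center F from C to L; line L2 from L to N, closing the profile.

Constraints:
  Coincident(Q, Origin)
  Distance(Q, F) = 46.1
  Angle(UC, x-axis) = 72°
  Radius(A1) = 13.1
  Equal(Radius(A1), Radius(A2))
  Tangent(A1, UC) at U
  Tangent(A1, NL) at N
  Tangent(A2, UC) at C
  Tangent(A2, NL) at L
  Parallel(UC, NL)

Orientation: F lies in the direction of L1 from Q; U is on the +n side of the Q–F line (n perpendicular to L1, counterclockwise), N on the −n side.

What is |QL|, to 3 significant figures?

47.9

The slot axis is L1's direction at 72.0°, so u = (cos 72.0°, sin 72.0°) = (0.309, 0.951) and n = (−sin 72.0°, cos 72.0°) = (-0.951, 0.309). Q is at the origin and F lies 46.1 along u from Q, so F = 46.1·u = (14.2, 43.8). Tangency of A1 to both parallel lines with radius 13.1 puts U and N at Q ± 13.1·n: U = (-12.5, 4.05), N = (12.5, -4.05). Equal radii place C and L the same way about F: C = F + 13.1·n = (1.79, 47.9), L = F − 13.1·n = (26.7, 39.8). Then |QL| = |L − Q| = 47.9.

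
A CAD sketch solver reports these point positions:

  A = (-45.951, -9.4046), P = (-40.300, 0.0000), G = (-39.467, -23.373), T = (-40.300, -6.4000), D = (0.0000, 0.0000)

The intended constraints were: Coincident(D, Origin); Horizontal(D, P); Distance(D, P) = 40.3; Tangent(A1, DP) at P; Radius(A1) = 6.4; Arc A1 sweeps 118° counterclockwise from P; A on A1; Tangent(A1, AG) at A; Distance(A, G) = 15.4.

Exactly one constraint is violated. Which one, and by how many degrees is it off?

Tangent(A1, AG) at A — off by 3.10°.

D = (0.00, 0.00) ✓; D.y = 0.00, P.y = 0.00 ✓; |DP| = 40.30 ✓; ∠(TP, PD) = 90.00° ✓; |TP| = 6.400 ✓; bearing(T→A) − bearing(T→P) = 118.0° ✓; |TA| = 6.400 ✓; ∠(TA, AG) = 93.10° ✗; |AG| = 15.40 ✓.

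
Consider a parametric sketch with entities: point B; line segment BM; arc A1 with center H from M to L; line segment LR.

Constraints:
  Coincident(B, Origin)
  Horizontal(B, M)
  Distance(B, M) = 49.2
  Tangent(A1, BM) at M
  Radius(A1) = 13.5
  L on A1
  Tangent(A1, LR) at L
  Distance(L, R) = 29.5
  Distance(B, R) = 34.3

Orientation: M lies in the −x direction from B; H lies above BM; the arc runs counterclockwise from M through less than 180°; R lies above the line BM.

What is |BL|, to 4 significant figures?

39.06

Checks: |HM| = 13.50 ✓; |HL| = 13.50 ✓; ∠(HL, LR) = 90.00° ✓; |LR| = 29.50 ✓; |BR| = 34.30 ✓.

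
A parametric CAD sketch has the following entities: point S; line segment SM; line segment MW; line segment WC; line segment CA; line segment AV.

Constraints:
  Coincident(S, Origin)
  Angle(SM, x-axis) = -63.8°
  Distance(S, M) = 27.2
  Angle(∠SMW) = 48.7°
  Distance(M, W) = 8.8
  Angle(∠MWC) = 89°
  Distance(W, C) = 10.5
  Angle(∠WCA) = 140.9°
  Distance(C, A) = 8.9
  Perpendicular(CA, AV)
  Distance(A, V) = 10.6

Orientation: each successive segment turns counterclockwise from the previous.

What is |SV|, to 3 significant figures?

25.2

S is at the origin; SM runs at -63.8° with length 27.2, so M = (12.0, -24.4). ∠SMW = 48.7° gives MW at 67.5° from the x-axis; with |MW| = 8.8, W = (15.4, -16.3). ∠MWC = 89.0° gives WC at 158° from the x-axis; with |WC| = 10.5, C = (5.61, -12.4). ∠WCA = 140.9° gives CA at -162° from the x-axis; with |CA| = 8.9, A = (-2.88, -15.1). The perpendicularity gives AV at right angles to CA, so AV runs at -72.4°; with |AV| = 10.6, V = (0.329, -25.2). Then |SV| = |V − S| = 25.2.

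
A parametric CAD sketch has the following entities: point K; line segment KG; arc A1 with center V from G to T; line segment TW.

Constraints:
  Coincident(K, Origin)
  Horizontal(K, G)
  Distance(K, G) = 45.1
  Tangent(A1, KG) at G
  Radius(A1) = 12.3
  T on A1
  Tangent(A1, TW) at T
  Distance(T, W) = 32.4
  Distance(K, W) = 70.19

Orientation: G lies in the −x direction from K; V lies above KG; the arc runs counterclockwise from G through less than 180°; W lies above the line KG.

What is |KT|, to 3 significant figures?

39.8

K is at the origin; KG is horizontal with |KG| = 45.1 and G on the −x side, so G = (-45.1, 0.00). A1 meets KG tangentially, so VG is at right angles to KG, so V = G + (0, 12.3) = (-45.1, 12.3). Since VT ⟂ TW (tangency), |VW| = √(12.3² + 32.4²) = 34.7 regardless of where T sits on A1. So W lies on both circle(K, 70.19) and circle(V, 34.7); the above-KG intersection is W = (-53.0, 46.1). T is the foot of the tangent from W: T = (-34.9, 19.2).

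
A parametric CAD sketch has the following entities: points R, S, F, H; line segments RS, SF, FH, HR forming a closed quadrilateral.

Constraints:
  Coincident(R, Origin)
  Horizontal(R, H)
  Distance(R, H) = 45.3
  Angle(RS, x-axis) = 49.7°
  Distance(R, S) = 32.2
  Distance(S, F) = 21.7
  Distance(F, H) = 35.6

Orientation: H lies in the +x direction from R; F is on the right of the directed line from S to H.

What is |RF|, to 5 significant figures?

11.627

R is at the origin; R and H share the same y with |RH| = 45.3 and H in +x, so H = (45.3, 0). RS runs at 49.7° with |RS| = 32.2, so S = (20.827, 24.558). F is determined by |SF| = 21.7 and |FH| = 35.6 together: it lies at the intersection of circle(S, 21.7) and circle(H, 35.6). With |SH| = 34.670, the foot of the radical line on SH is 5.8489 from S and the perpendicular offset is √(21.7² − 5.8489²) = 20.897. Taking the right-of-SH solution: F = (10.153, 5.6642).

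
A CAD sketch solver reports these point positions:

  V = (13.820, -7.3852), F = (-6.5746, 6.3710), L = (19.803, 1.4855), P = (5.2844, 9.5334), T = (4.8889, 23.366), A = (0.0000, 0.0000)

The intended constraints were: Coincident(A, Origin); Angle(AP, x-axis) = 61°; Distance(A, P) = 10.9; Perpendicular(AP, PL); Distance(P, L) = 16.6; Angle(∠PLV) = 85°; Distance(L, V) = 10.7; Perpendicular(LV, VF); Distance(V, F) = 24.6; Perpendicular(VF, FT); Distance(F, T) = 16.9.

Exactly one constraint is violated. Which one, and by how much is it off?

Distance(F, T) = 16.9 — off by 3.60.

A = (0.00, 0.00) ✓; AP at 61.00° ✓; |AP| = 10.90 ✓; ∠(AP, PL) = 90.00° ✓; |PL| = 16.60 ✓; ∠PLV = 85.00° ✓; |LV| = 10.70 ✓; ∠(LV, VF) = 90.00° ✓; |VF| = 24.60 ✓; ∠(VF, FT) = 90.00° ✓; |FT| = 20.50 ✗.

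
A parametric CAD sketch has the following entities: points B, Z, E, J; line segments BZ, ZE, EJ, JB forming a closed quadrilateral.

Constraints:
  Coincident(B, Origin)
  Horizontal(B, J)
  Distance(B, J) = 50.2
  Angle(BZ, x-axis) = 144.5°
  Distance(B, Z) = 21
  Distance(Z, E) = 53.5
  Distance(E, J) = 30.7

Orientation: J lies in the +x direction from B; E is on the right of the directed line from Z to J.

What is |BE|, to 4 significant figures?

32.50

B is at the origin; B and J share the same y with |BJ| = 50.2 and J in +x, so J = (50.2, 0). BZ runs at 144.5° with |BZ| = 21.0, so Z = (-17.10, 12.19). E is determined by |ZE| = 53.5 and |EJ| = 30.7 together: it lies at the intersection of circle(Z, 53.5) and circle(J, 30.7). With |ZJ| = 68.39, the foot of the radical line on ZJ is 48.23 from Z and the perpendicular offset is √(53.5² − 48.23²) = 23.15. Taking the right-of-ZJ solution: E = (26.23, -19.19).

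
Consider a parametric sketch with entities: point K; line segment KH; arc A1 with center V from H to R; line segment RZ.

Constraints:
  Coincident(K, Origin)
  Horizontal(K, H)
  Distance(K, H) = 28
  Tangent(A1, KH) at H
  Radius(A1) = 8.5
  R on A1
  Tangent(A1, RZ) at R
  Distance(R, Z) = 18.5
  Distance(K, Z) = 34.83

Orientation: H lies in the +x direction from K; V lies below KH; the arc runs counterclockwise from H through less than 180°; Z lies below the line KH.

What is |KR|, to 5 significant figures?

21.609

Checks: |VH| = 8.500 ✓; |VR| = 8.500 ✓; ∠(VR, RZ) = 90.00° ✓; |RZ| = 18.50 ✓; |KZ| = 34.83 ✓.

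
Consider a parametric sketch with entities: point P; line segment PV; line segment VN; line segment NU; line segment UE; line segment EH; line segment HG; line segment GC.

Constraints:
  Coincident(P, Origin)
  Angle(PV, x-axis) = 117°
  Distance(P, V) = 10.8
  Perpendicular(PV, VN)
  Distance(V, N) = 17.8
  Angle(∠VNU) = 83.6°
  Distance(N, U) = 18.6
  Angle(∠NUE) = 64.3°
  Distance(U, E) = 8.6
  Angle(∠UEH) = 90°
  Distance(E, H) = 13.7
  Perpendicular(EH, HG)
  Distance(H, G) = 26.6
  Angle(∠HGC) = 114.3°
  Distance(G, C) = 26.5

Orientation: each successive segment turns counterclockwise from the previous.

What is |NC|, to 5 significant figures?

45.906

P is at the origin; PV runs at 117.0° with length 10.8, so V = (-4.9031, 9.6229). The perpendicularity gives VN at right angles to PV, so VN runs at -153.00°; with |VN| = 17.8, N = (-20.763, 1.5418). ∠VNU = 83.6° gives NU at -56.600° from the x-axis; with |NU| = 18.6, U = (-10.524, -13.986). ∠NUE = 64.3° gives UE at 59.100° from the x-axis; with |UE| = 8.6, E = (-6.1076, -6.6070). ∠UEH = 90.0° gives EH at 149.10° from the x-axis; with |EH| = 13.7, H = (-17.863, 0.42854). EH ⟂ HG, so HG runs at -120.90°; with |HG| = 26.6, G = (-31.523, -22.396). ∠HGC = 114.3° gives GC at -55.200° from the x-axis; with |GC| = 26.5, C = (-16.399, -44.156). Then |NC| = |C − N| = 45.906.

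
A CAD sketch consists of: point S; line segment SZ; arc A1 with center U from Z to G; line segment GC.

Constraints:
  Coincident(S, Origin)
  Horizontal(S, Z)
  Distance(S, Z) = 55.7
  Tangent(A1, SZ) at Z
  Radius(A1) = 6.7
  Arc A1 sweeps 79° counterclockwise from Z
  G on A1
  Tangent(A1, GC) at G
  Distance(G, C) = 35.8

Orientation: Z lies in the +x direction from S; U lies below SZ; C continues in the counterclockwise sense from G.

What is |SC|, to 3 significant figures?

58.6

S is at the origin; S and Z share the same y with |SZ| = 55.7 and Z on the +x side, so Z = (55.7, 0.00). The tangent condition forces UZ to be normal to SZ, so U = Z + (0, -6.7) = (55.7, -6.70). On A1, Z sits at bearing 90° from U; a 79° counterclockwise sweep puts G at bearing 169°, so G = U + 6.7·(cos 169°, sin 169°) = (49.1, -5.42). The tangent condition forces UG to be normal to GC, so GC runs along (−sin 169°, cos 169°); with |GC| = 35.8, C = (42.3, -40.6). Then |SC| = |C − S| = 58.6.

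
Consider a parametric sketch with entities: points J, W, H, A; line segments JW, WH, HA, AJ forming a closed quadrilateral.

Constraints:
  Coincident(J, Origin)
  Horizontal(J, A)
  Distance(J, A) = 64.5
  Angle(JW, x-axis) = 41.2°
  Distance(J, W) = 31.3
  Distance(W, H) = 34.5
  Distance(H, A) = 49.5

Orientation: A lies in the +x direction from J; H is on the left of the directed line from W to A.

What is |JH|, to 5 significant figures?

65.690

J is at the origin; J and A share the same y with |JA| = 64.5 and A in +x, so A = (64.5, 0). JW runs at 41.2° with |JW| = 31.3, so W = (23.551, 20.617). H is determined by |WH| = 34.5 and |HA| = 49.5 together: it lies at the intersection of circle(W, 34.5) and circle(A, 49.5). With |WA| = 45.847, the foot of the radical line on WA is 9.1819 from W and the perpendicular offset is √(34.5² − 9.1819²) = 33.256. Taking the left-of-WA solution: H = (46.707, 46.191).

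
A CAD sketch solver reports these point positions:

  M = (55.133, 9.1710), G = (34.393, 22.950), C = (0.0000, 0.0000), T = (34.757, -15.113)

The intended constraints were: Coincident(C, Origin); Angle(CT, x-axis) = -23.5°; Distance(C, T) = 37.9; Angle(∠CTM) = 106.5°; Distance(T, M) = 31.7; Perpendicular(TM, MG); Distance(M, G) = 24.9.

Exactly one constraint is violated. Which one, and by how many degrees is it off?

Perpendicular(TM, MG) — off by 6.40°.

C = (0.00, 0.00) ✓; CT at -23.50° ✓; |CT| = 37.90 ✓; ∠CTM = 106.5° ✓; |TM| = 31.70 ✓; ∠(TM, MG) = 96.40° ✗; |MG| = 24.90 ✓.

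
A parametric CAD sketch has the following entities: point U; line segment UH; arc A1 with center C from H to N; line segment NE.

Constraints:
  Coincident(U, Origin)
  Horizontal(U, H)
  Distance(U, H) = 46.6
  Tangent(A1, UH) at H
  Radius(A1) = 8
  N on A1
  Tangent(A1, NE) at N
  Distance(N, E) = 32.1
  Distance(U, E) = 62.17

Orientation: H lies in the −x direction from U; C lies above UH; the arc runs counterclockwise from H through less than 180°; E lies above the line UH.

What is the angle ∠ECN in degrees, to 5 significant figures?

76.006°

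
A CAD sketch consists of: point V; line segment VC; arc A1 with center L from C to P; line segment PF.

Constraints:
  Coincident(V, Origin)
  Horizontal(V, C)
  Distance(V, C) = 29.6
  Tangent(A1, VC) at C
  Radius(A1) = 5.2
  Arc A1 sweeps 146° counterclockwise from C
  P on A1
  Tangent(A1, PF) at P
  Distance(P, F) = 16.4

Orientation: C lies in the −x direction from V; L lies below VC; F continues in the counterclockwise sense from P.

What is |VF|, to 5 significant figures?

26.583

On A1, C sits at bearing 90° from L; a 146° counterclockwise sweep puts P at bearing 236°, so P = L + 5.2·(cos 236°, sin 236°) = (-32.508, -9.5110). A1 meets PF tangentially, so LP is at right angles to PF, so PF runs along (−sin 236°, cos 236°); with |PF| = 16.4, F = (-18.912, -18.682). Then |VF| = |F − V| = 26.583.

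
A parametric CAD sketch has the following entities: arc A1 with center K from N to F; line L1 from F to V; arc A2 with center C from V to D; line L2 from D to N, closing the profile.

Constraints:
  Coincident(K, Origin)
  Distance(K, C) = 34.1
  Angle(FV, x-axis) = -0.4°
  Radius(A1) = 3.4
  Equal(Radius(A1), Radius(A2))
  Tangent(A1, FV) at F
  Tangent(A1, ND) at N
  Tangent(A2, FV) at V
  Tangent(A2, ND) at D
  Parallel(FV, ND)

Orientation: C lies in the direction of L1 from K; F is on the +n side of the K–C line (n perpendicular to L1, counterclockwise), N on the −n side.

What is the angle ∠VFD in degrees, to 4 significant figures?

11.28°

Tangency of A1 to both parallel lines with radius 3.4 puts F and N at K ± 3.4·n: F = (0.02374, 3.400), N = (-0.02374, -3.400). Equal radii place V and D the same way about C: V = C + 3.4·n = (34.12, 3.162), D = C − 3.4·n = (34.08, -3.638). Then cos ∠VFD = FV·FD / (|FV||FD|), giving 11.28°.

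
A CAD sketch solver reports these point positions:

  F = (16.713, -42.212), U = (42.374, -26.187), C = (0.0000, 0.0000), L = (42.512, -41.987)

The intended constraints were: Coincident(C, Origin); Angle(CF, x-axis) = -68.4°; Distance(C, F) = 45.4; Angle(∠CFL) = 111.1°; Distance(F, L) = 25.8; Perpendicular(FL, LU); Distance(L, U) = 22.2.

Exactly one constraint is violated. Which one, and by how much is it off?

Distance(L, U) = 22.2 — off by 6.40.

C = (0.00, 0.00) ✓; CF at -68.40° ✓; |CF| = 45.40 ✓; ∠CFL = 111.1° ✓; |FL| = 25.80 ✓; ∠(FL, LU) = 90.00° ✓; |LU| = 15.80 ✗.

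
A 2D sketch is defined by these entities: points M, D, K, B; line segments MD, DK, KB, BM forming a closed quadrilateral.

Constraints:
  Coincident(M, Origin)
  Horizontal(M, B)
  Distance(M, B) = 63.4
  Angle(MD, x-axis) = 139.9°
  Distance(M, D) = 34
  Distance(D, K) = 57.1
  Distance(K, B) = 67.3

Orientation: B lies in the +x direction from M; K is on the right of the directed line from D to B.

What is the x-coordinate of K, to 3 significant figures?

2.11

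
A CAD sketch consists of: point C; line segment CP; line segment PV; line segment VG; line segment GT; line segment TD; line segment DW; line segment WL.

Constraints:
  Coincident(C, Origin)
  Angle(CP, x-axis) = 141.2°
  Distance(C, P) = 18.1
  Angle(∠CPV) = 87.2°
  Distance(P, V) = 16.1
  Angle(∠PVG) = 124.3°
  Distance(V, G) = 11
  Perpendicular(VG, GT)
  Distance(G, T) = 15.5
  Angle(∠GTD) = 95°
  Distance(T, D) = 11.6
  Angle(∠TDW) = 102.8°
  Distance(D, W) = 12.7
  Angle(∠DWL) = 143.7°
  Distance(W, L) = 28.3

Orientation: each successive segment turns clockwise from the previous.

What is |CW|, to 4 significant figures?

21.28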